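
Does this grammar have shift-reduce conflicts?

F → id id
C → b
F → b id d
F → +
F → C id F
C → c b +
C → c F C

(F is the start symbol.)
Yes — I4: [C → b .] vs [F → b . id d]; I9: [C → b .] vs [C → c b . +]

A shift-reduce conflict occurs when an LR(0) state has both:
  - a complete (reduce) item [A → α .] (dot at the end), and
  - a shift item [B → β . c γ] (dot before a terminal).

Augment with F' → F and build the canonical LR(0) collection (I0 = CLOSURE({[F' → . F]}), then GOTO on every symbol after a dot until no new states appear). It has 17 states:
  I0: { [C → . b], [C → . c F C], [C → . c b +], [F → . +], [F → . C id F], [F → . b id d], [F → . id id], [F' → . F] }  — shift
  I1: { [F → + .] }  — reduce
  I2: { [F → C . id F] }  — shift
  I3: { [F' → F .] }  — accept
  I4: { [C → b .], [F → b . id d] }  — shift, reduce
  I5: { [C → . b], [C → . c F C], [C → . c b +], [C → c . F C], [C → c . b +], [F → . +], [F → . C id F], [F → . b id d], [F → . id id] }  — shift
  I6: { [F → id . id] }  — shift
  I7: { [F → id id .] }  — reduce
  I8: { [C → . b], [C → . c F C], [C → . c b +], [C → c F . C] }  — shift
  I9: { [C → b .], [C → c b . +], [F → b . id d] }  — shift, reduce
  I10: { [C → c b + .] }  — reduce
  I11: { [F → b id . d] }  — shift
  I12: { [F → b id d .] }  — reduce
  I13: { [C → c F C .] }  — reduce
  I14: { [C → b .] }  — reduce
  I15: { [C → . b], [C → . c F C], [C → . c b +], [F → . +], [F → . C id F], [F → . b id d], [F → . id id], [F → C id . F] }  — shift
  I16: { [F → C id F .] }  — reduce

I4 contains reduce item [C → b .] and shift item [F → b . id d] — shift-reduce conflict.
I9 contains reduce item [C → b .] and shift items [C → c b . +], [F → b . id d] — shift-reduce conflict.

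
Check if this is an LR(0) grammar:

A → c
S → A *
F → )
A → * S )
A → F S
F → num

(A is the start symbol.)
Yes, the grammar is LR(0)

Augment with A' → A and build the canonical LR(0) collection (I0 = CLOSURE({[A' → . A]}), then GOTO on every symbol after a dot until no new states appear). It has 12 states:
  I0: { [A → . * S )], [A → . F S], [A → . c], [A' → . A], [F → . )], [F → . num] }  — shift
  I1: { [F → ) .] }  — reduce
  I2: { [A → * . S )], [A → . * S )], [A → . F S], [A → . c], [F → . )], [F → . num], [S → . A *] }  — shift
  I3: { [A' → A .] }  — accept
  I4: { [A → . * S )], [A → . F S], [A → . c], [A → F . S], [F → . )], [F → . num], [S → . A *] }  — shift
  I5: { [A → c .] }  — reduce
  I6: { [F → num .] }  — reduce
  I7: { [S → A . *] }  — shift
  I8: { [A → F S .] }  — reduce
  I9: { [S → A * .] }  — reduce
  I10: { [A → * S . )] }  — shift
  I11: { [A → * S ) .] }  — reduce

Every state is either a pure shift/goto state or contains exactly one complete item and nothing to shift — no conflicts. The grammar is LR(0).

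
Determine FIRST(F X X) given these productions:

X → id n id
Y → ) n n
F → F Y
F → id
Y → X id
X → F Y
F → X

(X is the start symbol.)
{ 'id' }

FIRST sets of the non-terminals involved (from the grammar, by fixed-point iteration):
  FIRST(F) = { 'id' }

To compute FIRST(F X X), process the symbols left to right:
Symbol F is a non-terminal. Add FIRST(F) \ {ε} = { 'id' }
F is not nullable (ε ∉ FIRST(F)), so stop here.
FIRST(F X X) = { 'id' }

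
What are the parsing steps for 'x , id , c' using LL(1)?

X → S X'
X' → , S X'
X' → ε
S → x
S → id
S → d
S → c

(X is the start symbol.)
LL(1) parsing maintains a stack (initially the start symbol over $) and the input. At each step: if the stack top is a terminal, match it against the current input token; if it is a non-terminal N, replace it with the RHS of M[N, lookahead] (the unique production whose predict set contains the lookahead).

Stack is shown with the top on the left.

Stack     Input         Action
------------------------------
X $       x , id , c $  output X → S X'
S X' $    x , id , c $  output S → x
x X' $    x , id , c $  match 'x'
X' $      , id , c $    output X' → , S X'
, S X' $  , id , c $    match ','
S X' $    id , c $      output S → id
id X' $   id , c $      match 'id'
X' $      , c $         output X' → , S X'
, S X' $  , c $         match ','
S X' $    c $           output S → c
c X' $    c $           match 'c'
X' $      $             output X' → ε
$         $             accept

The string is accepted.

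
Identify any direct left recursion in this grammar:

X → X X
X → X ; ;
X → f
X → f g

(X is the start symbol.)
Direct left recursion occurs when N → N α for some non-terminal N (the right-hand side begins with the left-hand side itself).

X → X X: LEFT RECURSIVE (starts with X)
X → X ; ;: LEFT RECURSIVE (starts with X)
X → f: starts with f
X → f g: starts with f

The grammar has direct left recursion on: X.

Answer: Yes, X is left-recursive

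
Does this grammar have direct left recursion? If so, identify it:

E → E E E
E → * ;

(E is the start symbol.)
E → E E E: LEFT RECURSIVE (starts with E)
E → * ;: starts with '*'

The grammar has direct left recursion on: E.

Answer: Yes, E is left-recursive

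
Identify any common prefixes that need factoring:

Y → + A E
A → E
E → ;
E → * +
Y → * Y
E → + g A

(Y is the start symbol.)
Left-factoring is needed when two productions for the same non-terminal
share a common prefix on the right-hand side.

Productions for Y:
  Y → + A E
  Y → * Y
Productions for E:
  E → ;
  E → * +
  E → + g A

No common prefixes found.

Answer: No, left-factoring is not needed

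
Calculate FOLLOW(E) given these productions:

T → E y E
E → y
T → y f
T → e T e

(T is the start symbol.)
To compute FOLLOW(E), find every occurrence of E on a right-hand side N → α E β: add FIRST(β) \ {ε}, and if β is empty or nullable also add FOLLOW(N). Iterate to a fixed point.

In T → E y E: E is followed by y E, add FIRST(y E) \ {ε} = { 'y' }
In T → E y E: E is at the end, add FOLLOW(T)

The FOLLOW sets referred to above (computed the same way, to a fixed point):
  FOLLOW(T) = { $, 'e' }

Taking the union: FOLLOW(E) = { $, 'e', 'y' }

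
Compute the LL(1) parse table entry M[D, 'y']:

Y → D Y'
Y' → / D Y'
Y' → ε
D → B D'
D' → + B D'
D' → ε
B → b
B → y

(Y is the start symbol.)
D → B D'

To find M[D, 'y'], we find productions for D where 'y' is in the predict set (PREDICT(N → α) = (FIRST(α) \ {ε}) ∪ (FOLLOW(N) if α ⇒* ε)).

Relevant sets:
  FIRST(B) = { 'b', 'y' }

D → B D': PREDICT = { 'b', 'y' }
  'y' is in predict set, so this production goes in M[D, 'y']

M[D, 'y'] = D → B D'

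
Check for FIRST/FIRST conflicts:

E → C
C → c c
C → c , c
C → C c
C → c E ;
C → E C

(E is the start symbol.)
FIRST sets of the non-terminals at (or reachable through a nullable prefix from) the front of some alternative:
  FIRST(C) = { 'c' }
  FIRST(E) = { 'c' }

Productions for C:
  C → c c: FIRST = { 'c' }
  C → c , c: FIRST = { 'c' }
  C → C c: FIRST = { 'c' }
  C → c E ;: FIRST = { 'c' }
  C → E C: FIRST = { 'c' }
E has only one production, so no FIRST/FIRST conflict is possible there.

Conflict for C: C → c c and C → c , c
  Overlap: { 'c' }
Conflict for C: C → c c and C → C c
  Overlap: { 'c' }
Conflict for C: C → c c and C → c E ;
  Overlap: { 'c' }
Conflict for C: C → c c and C → E C
  Overlap: { 'c' }
Conflict for C: C → c , c and C → C c
  Overlap: { 'c' }
Conflict for C: C → c , c and C → c E ;
  Overlap: { 'c' }
Conflict for C: C → c , c and C → E C
  Overlap: { 'c' }
Conflict for C: C → C c and C → c E ;
  Overlap: { 'c' }
Conflict for C: C → C c and C → E C
  Overlap: { 'c' }
Conflict for C: C → c E ; and C → E C
  Overlap: { 'c' }

Answer: Yes. C → c c / C → c ',' c on { 'c' }; C → c c / C → C c on { 'c' }; C → c c / C → c E ';' on { 'c' }; C → c c / C → E C on { 'c' }; C → c ',' c / C → C c on { 'c' }; C → c ',' c / C → c E ';' on { 'c' }; C → c ',' c / C → E C on { 'c' }; C → C c / C → c E ';' on { 'c' }; C → C c / C → E C on { 'c' }; C → c E ';' / C → E C on { 'c' }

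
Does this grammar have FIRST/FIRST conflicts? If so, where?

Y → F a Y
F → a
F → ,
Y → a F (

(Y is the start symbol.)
Yes. Y → F a Y / Y → a F '(' on { 'a' }

A FIRST/FIRST conflict occurs when two productions N → α and N → β for the same non-terminal have FIRST(α) ∩ FIRST(β) ≠ ∅ (with ε ∈ FIRST of a nullable right-hand side, so two nullable alternatives also conflict).

FIRST sets of the non-terminals at (or reachable through a nullable prefix from) the front of some alternative:
  FIRST(F) = { ',', 'a' }

Productions for Y:
  Y → F a Y: FIRST = { ',', 'a' }
  Y → a F (: FIRST = { 'a' }
Productions for F:
  F → a: FIRST = { 'a' }
  F → ,: FIRST = { ',' }

Conflict for Y: Y → F a Y and Y → a F (
  Overlap: { 'a' }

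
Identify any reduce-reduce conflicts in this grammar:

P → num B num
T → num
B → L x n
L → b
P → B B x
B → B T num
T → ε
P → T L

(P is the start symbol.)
A reduce-reduce conflict occurs when an LR(0) state has two complete items [A → α .] and [B → β .] — both call for a reduction, and with no lookahead the parser cannot choose between them.

Augment with P' → P and build the canonical LR(0) collection (I0 = CLOSURE({[P' → . P]}), then GOTO on every symbol after a dot until no new states appear). It has 17 states:
  I0: { [B → . B T num], [B → . L x n], [L → . b], [P → . B B x], [P → . T L], [P → . num B num], [P' → . P], [T → . num], [T → .] }  — shift, reduce
  I1: { [B → . B T num], [B → . L x n], [B → B . T num], [L → . b], [P → B . B x], [T → . num], [T → .] }  — shift, reduce
  I2: { [B → L . x n] }  — shift
  I3: { [P' → P .] }  — accept
  I4: { [L → . b], [P → T . L] }  — shift
  I5: { [L → b .] }  — reduce
  I6: { [B → . B T num], [B → . L x n], [L → . b], [P → num . B num], [T → num .] }  — shift, reduce
  I7: { [B → B . T num], [P → num B . num], [T → . num], [T → .] }  — shift, reduce
  I8: { [B → B T . num] }  — shift
  I9: { [P → num B num .], [T → num .] }  — 2 reduces
  I10: { [B → B T num .] }  — reduce
  I11: { [P → T L .] }  — reduce
  I12: { [B → L x . n] }  — shift
  I13: { [B → L x n .] }  — reduce
  I14: { [B → B . T num], [P → B B . x], [T → . num], [T → .] }  — shift, reduce
  I15: { [T → num .] }  — reduce
  I16: { [P → B B x .] }  — reduce

I9 contains complete items [P → num B num .], [T → num .] — reduce-reduce conflict.

Answer: Yes — I9: [P → num B num .] vs [T → num .]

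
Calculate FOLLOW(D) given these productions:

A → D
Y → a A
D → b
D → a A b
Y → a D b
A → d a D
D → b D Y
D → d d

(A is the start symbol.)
{ $, 'a', 'b' }

To compute FOLLOW(D), find every occurrence of D on a right-hand side N → α D β: add FIRST(β) \ {ε}, and if β is empty or nullable also add FOLLOW(N). Iterate to a fixed point.

In A → D: D is at the end, add FOLLOW(A)
In Y → a D b: D is followed by b, add FIRST(b) \ {ε} = { 'b' }
In A → d a D: D is at the end, add FOLLOW(A)
In D → b D Y: D is followed by Y, add FIRST(Y) \ {ε} = { 'a' }

The FOLLOW sets referred to above (computed the same way, to a fixed point):
  FOLLOW(A) = { $, 'a', 'b' }

Taking the union: FOLLOW(D) = { $, 'a', 'b' }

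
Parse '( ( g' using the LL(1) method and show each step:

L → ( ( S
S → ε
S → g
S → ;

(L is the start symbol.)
LL(1) parsing maintains a stack (initially the start symbol over $) and the input. At each step: if the stack top is a terminal, match it against the current input token; if it is a non-terminal N, replace it with the RHS of M[N, lookahead] (the unique production whose predict set contains the lookahead).

Stack is shown with the top on the left.

Stack    Input    Action
------------------------
L $      ( ( g $  output L → ( ( S
( ( S $  ( ( g $  match '('
( S $    ( g $    match '('
S $      g $      output S → g
g $      g $      match 'g'
$        $        accept

The string is accepted.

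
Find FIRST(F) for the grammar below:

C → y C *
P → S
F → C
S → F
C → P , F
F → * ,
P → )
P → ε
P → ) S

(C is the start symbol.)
{ ')', '*', ',', 'y' }

FIRST sets of the other non-terminals involved (by the same procedure, iterated to a fixed point):
  FIRST(C) = { ')', '*', ',', 'y' }

From F → C:
  - C is a non-terminal: add FIRST(C) \ {ε} = { ')', '*', ',', 'y' }
    C is not nullable, so stop
From F → * ,:
  - '*' is a terminal: add '*' and stop

Collecting: FIRST(F) = { ')', '*', ',', 'y' }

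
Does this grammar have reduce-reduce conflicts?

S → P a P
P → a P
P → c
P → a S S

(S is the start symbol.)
No reduce-reduce conflicts

A reduce-reduce conflict occurs when an LR(0) state has two complete items [A → α .] and [B → β .] — both call for a reduction, and with no lookahead the parser cannot choose between them.

Augment with S' → S and build the canonical LR(0) collection (I0 = CLOSURE({[S' → . S]}), then GOTO on every symbol after a dot until no new states appear). It has 10 states:
  I0: { [P → . a P], [P → . a S S], [P → . c], [S → . P a P], [S' → . S] }  — shift
  I1: { [S → P . a P] }  — shift
  I2: { [S' → S .] }  — accept
  I3: { [P → . a P], [P → . a S S], [P → . c], [P → a . P], [P → a . S S], [S → . P a P] }  — shift
  I4: { [P → c .] }  — reduce
  I5: { [P → a P .], [S → P . a P] }  — shift, reduce
  I6: { [P → . a P], [P → . a S S], [P → . c], [P → a S . S], [S → . P a P] }  — shift
  I7: { [P → a S S .] }  — reduce
  I8: { [P → . a P], [P → . a S S], [P → . c], [S → P a . P] }  — shift
  I9: { [S → P a P .] }  — reduce

No state contains more than one complete item.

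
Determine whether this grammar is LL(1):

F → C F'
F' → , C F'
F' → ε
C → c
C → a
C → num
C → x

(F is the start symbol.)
Relevant sets:
  FOLLOW(F') = { $ }

For F':
  PREDICT(F' → ',' C F') = { ',' }
  PREDICT(F' → ε) = { $ }
For C:
  PREDICT(C → c) = { 'c' }
  PREDICT(C → a) = { 'a' }
  PREDICT(C → num) = { 'num' }
  PREDICT(C → x) = { 'x' }
F has a single production, so nothing to check there.

All predict sets are disjoint. The grammar IS LL(1).

Answer: Yes, the grammar is LL(1).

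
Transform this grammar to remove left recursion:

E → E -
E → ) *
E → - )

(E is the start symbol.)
E → ) * E'
E → - ) E'
E' → - E'
E' → ε

E is directly left-recursive. The standard transformation for
  A → A α₁ | ... | A α_m | β₁ | ... | β_n
is
  A  → β₁ A' | ... | β_n A'
  A' → α₁ A' | ... | α_m A' | ε

E → ) * becomes E → ) * E'
E → - ) becomes E → - ) E'
E → E - becomes E' → - E'
Add E' → ε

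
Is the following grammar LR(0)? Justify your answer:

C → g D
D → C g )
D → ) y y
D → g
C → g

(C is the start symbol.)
Augment with C' → C and build the canonical LR(0) collection (I0 = CLOSURE({[C' → . C]}), then GOTO on every symbol after a dot until no new states appear). It has 11 states:
  I0: { [C → . g D], [C → . g], [C' → . C] }  — shift
  I1: { [C' → C .] }  — accept
  I2: { [C → . g D], [C → . g], [C → g . D], [C → g .], [D → . ) y y], [D → . C g )], [D → . g] }  — shift, reduce
  I3: { [D → ) . y y] }  — shift
  I4: { [D → C . g )] }  — shift
  I5: { [C → g D .] }  — reduce
  I6: { [C → . g D], [C → . g], [C → g . D], [C → g .], [D → . ) y y], [D → . C g )], [D → . g], [D → g .] }  — shift, 2 reduces
  I7: { [D → C g . )] }  — shift
  I8: { [D → C g ) .] }  — reduce
  I9: { [D → ) y . y] }  — shift
  I10: { [D → ) y y .] }  — reduce

Conflict in state I2:
  Shift-reduce conflict between [C → g .] and [C → . g]
So the grammar is NOT LR(0).

Answer: No. Shift-reduce conflict between [C → g .] and [C → . g]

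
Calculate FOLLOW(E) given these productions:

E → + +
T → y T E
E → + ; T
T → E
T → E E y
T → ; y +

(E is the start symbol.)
{ $, '+', 'y' }

To compute FOLLOW(E), find every occurrence of E on a right-hand side N → α E β: add FIRST(β) \ {ε}, and if β is empty or nullable also add FOLLOW(N). Iterate to a fixed point.

E is the start symbol, so $ ∈ FOLLOW(E).
In T → y T E: E is at the end, add FOLLOW(T)
In T → E: E is at the end, add FOLLOW(T)
In T → E E y: E is followed by E y, add FIRST(E y) \ {ε} = { '+' }
In T → E E y: E is followed by y, add FIRST(y) \ {ε} = { 'y' }

The FOLLOW sets referred to above (computed the same way, to a fixed point):
  FOLLOW(T) = { $, '+', 'y' }

Taking the union: FOLLOW(E) = { $, '+', 'y' }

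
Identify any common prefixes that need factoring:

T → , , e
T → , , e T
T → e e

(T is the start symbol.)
Left-factoring is needed when two productions for the same non-terminal
share a common prefix on the right-hand side.

Productions for T:
  T → , , e
  T → , , e T
  T → e e

Found common prefix ', , e' in productions for T

Answer: Yes, T has productions with common prefix ', , e'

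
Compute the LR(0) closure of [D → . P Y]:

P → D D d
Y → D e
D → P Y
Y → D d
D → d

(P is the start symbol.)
{ [D → . P Y], [D → . d], [P → . D D d] }

To compute CLOSURE, for each item [A → α.Bβ] where B is a non-terminal, add [B → .γ] for all productions B → γ; repeat for the newly added items until nothing changes.

Start with: [D → . P Y]
  [D → . P Y] has the dot before P: add [P → . D D d]
  [P → . D D d] has the dot before D: add [D → . d]
No further items can be added.

CLOSURE = { [D → . P Y], [D → . d], [P → . D D d] }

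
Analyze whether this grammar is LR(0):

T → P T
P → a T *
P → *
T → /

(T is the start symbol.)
Yes, the grammar is LR(0)

A grammar is LR(0) if no state in the canonical LR(0) collection has:
  - both a shift item (dot before a terminal) and a complete item (shift-reduce conflict), or
  - two or more complete items (reduce-reduce conflict; the accept item [T' → T .] counts as a complete item here).

Augment with T' → T and build the canonical LR(0) collection (I0 = CLOSURE({[T' → . T]}), then GOTO on every symbol after a dot until no new states appear). It has 9 states:
  I0: { [P → . *], [P → . a T *], [T → . /], [T → . P T], [T' → . T] }  — shift
  I1: { [P → * .] }  — reduce
  I2: { [T → / .] }  — reduce
  I3: { [P → . *], [P → . a T *], [T → . /], [T → . P T], [T → P . T] }  — shift
  I4: { [T' → T .] }  — accept
  I5: { [P → . *], [P → . a T *], [P → a . T *], [T → . /], [T → . P T] }  — shift
  I6: { [P → a T . *] }  — shift
  I7: { [P → a T * .] }  — reduce
  I8: { [T → P T .] }  — reduce

Every state is either a pure shift/goto state or contains exactly one complete item and nothing to shift — no conflicts. The grammar is LR(0).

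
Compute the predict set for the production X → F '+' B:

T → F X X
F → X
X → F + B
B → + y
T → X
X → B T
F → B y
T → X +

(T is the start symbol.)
PREDICT(X → F '+' B) = (FIRST(RHS) \ {ε}) ∪ (FOLLOW(X) if ε ∈ FIRST(RHS), i.e. RHS ⇒* ε)
FIRST(F) = { '+' }
FIRST(F '+' B) = { '+' }
ε ∉ FIRST(F '+' B), so FOLLOW(X) is not added.
PREDICT(X → F '+' B) = { '+' }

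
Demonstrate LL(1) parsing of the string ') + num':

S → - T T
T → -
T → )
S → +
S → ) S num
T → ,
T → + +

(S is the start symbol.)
Stack is shown with the top on the left.

Stack      Input      Action
----------------------------
S $        ) + num $  output S → ) S num
) S num $  ) + num $  match ')'
S num $    + num $    output S → +
+ num $    + num $    match '+'
num $      num $      match 'num'
$          $          accept

The string is accepted.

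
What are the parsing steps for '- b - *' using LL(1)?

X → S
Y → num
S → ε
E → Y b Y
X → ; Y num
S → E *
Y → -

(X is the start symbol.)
Stack is shown with the top on the left.

Stack      Input      Action
----------------------------
X $        - b - * $  output X → S
S $        - b - * $  output S → E *
E * $      - b - * $  output E → Y b Y
Y b Y * $  - b - * $  output Y → -
- b Y * $  - b - * $  match '-'
b Y * $    b - * $    match 'b'
Y * $      - * $      output Y → -
- * $      - * $      match '-'
* $        * $        match '*'
$          $          accept

The string is accepted.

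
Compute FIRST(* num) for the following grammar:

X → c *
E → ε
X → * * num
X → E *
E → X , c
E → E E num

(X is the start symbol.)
To compute FIRST(* num), process the symbols left to right:
Symbol * is a terminal. Add '*' and stop.
FIRST(* num) = { '*' }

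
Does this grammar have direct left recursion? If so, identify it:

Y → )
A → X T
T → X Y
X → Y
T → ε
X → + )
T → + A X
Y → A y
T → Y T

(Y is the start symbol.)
No direct left recursion

Y → ): starts with ')'
A → X T: starts with X
T → X Y: starts with X
X → Y: starts with Y
T → ε: starts with ε
X → + ): starts with '+'
T → + A X: starts with '+'
Y → A y: starts with A
T → Y T: starts with Y

No direct left recursion found.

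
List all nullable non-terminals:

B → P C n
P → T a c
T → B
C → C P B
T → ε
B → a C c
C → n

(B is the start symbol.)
ε-productions: T → ε
So T is immediately nullable.
No further non-terminal can be added: every production for the remaining non-terminals contains a terminal or a non-nullable non-terminal.
Nullable = { 'T' }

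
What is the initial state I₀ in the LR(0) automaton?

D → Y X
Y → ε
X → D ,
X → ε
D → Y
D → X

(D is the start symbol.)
First, augment the grammar with D' → D
I₀ = CLOSURE({ [D' → . D] }):
  [D' → . D] has the dot before D: add [D → . Y X], [D → . Y], [D → . X]
  [D → . Y X] has the dot before Y: add [Y → .]
  [D → . X] has the dot before X: add [X → . D ,], [X → .]
No further items can be added.

I₀ = { [D → . X], [D → . Y X], [D → . Y], [D' → . D], [X → . D ,], [X → .], [Y → .] }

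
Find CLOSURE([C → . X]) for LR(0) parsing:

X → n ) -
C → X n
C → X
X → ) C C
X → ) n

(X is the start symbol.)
{ [C → . X], [X → . ) C C], [X → . ) n], [X → . n ) -] }

Start with: [C → . X]
  [C → . X] has the dot before X: add [X → . n ) -], [X → . ) C C], [X → . ) n]
No further items can be added.

CLOSURE = { [C → . X], [X → . ) C C], [X → . ) n], [X → . n ) -] }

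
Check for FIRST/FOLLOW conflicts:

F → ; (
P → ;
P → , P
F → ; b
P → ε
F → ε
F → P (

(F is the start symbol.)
No FIRST/FOLLOW conflicts.

A FIRST/FOLLOW conflict occurs when a non-terminal N has a nullable alternative N → β (β ⇒* ε) and another alternative N → α with FIRST(α) ∩ FOLLOW(N) ≠ ∅: on such a lookahead the parser cannot decide between expanding α and letting N vanish via β.

Nullable non-terminals: F, P.
FIRST sets used below: FIRST(P) = { ',', ';', ε }

F: nullable alternative(s) F → ε; FOLLOW(F) = { $ }
  F → ; (: FIRST \ {ε} = { ';' } — disjoint from FOLLOW(F)
  F → ; b: FIRST \ {ε} = { ';' } — disjoint from FOLLOW(F)
  F → ε: FIRST \ {ε} = { } — this is the only nullable alternative, skip
  F → P (: FIRST \ {ε} = { '(', ',', ';' } — disjoint from FOLLOW(F)

P: nullable alternative(s) P → ε; FOLLOW(P) = { '(' }
  P → ;: FIRST \ {ε} = { ';' } — disjoint from FOLLOW(P)
  P → , P: FIRST \ {ε} = { ',' } — disjoint from FOLLOW(P)
  P → ε: FIRST \ {ε} = { } — this is the only nullable alternative, skip

No FIRST/FOLLOW conflicts found.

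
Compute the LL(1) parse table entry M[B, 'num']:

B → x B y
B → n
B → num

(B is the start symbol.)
B → num

To find M[B, 'num'], we find productions for B where 'num' is in the predict set (PREDICT(N → α) = (FIRST(α) \ {ε}) ∪ (FOLLOW(N) if α ⇒* ε)).

B → x B y: PREDICT = { 'x' }
B → n: PREDICT = { 'n' }
B → num: PREDICT = { 'num' }
  'num' is in predict set, so this production goes in M[B, 'num']

M[B, 'num'] = B → num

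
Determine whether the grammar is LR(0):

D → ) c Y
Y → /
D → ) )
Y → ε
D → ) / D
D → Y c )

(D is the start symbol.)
No. Shift-reduce conflict between [Y → .] and [D → . ) )]

A grammar is LR(0) if no state in the canonical LR(0) collection has:
  - both a shift item (dot before a terminal) and a complete item (shift-reduce conflict), or
  - two or more complete items (reduce-reduce conflict; the accept item [D' → D .] counts as a complete item here).

Augment with D' → D and build the canonical LR(0) collection (I0 = CLOSURE({[D' → . D]}), then GOTO on every symbol after a dot until no new states appear). It has 12 states:
  I0: { [D → . ) )], [D → . ) / D], [D → . ) c Y], [D → . Y c )], [D' → . D], [Y → . /], [Y → .] }  — shift, reduce
  I1: { [D → ) . )], [D → ) . / D], [D → ) . c Y] }  — shift
  I2: { [Y → / .] }  — reduce
  I3: { [D' → D .] }  — accept
  I4: { [D → Y . c )] }  — shift
  I5: { [D → Y c . )] }  — shift
  I6: { [D → Y c ) .] }  — reduce
  I7: { [D → ) ) .] }  — reduce
  I8: { [D → ) / . D], [D → . ) )], [D → . ) / D], [D → . ) c Y], [D → . Y c )], [Y → . /], [Y → .] }  — shift, reduce
  I9: { [D → ) c . Y], [Y → . /], [Y → .] }  — shift, reduce
  I10: { [D → ) c Y .] }  — reduce
  I11: { [D → ) / D .] }  — reduce

Conflict in state I0:
  Shift-reduce conflict between [Y → .] and [D → . ) )]
So the grammar is NOT LR(0).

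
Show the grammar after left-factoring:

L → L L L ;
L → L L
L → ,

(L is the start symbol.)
Left-factoring transforms A → αβ₁ | αβ₂ into A → αA' and A' → β₁ | β₂
(α is the longest common prefix among the alternatives). Repeat until
no nonterminal has two alternatives with a common prefix.

Round 1: L has alternatives sharing prefix 'L L'. Introduce L': L → L L L'
  Add: L' → L ;
  Add: L' → ε

No remaining common prefixes — done.

Resulting grammar:
L → L L L'
L' → L ;
L' → ε
L → ,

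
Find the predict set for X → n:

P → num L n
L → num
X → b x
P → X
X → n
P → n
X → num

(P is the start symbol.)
PREDICT(X → n) = (FIRST(RHS) \ {ε}) ∪ (FOLLOW(X) if ε ∈ FIRST(RHS), i.e. RHS ⇒* ε)
FIRST(n) = { 'n' }
ε ∉ FIRST(n), so FOLLOW(X) is not added.
PREDICT(X → n) = { 'n' }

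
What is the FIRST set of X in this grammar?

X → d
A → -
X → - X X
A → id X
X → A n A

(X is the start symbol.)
{ '-', 'd', 'id' }

FIRST sets of the other non-terminals involved (by the same procedure, iterated to a fixed point):
  FIRST(A) = { '-', 'id' }

From X → d:
  - d is a terminal: add 'd' and stop
From X → - X X:
  - '-' is a terminal: add '-' and stop
From X → A n A:
  - A is a non-terminal: add FIRST(A) \ {ε} = { '-', 'id' }
    A is not nullable, so stop

Collecting: FIRST(X) = { '-', 'd', 'id' }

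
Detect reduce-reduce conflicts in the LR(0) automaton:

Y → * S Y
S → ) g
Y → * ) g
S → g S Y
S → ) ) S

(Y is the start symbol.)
A reduce-reduce conflict occurs when an LR(0) state has two complete items [A → α .] and [B → β .] — both call for a reduction, and with no lookahead the parser cannot choose between them.

Augment with Y' → Y and build the canonical LR(0) collection (I0 = CLOSURE({[Y' → . Y]}), then GOTO on every symbol after a dot until no new states appear). It has 14 states:
  I0: { [Y → . * ) g], [Y → . * S Y], [Y' → . Y] }  — shift
  I1: { [S → . ) ) S], [S → . ) g], [S → . g S Y], [Y → * . ) g], [Y → * . S Y] }  — shift
  I2: { [Y' → Y .] }  — accept
  I3: { [S → ) . ) S], [S → ) . g], [Y → * ) . g] }  — shift
  I4: { [Y → * S . Y], [Y → . * ) g], [Y → . * S Y] }  — shift
  I5: { [S → . ) ) S], [S → . ) g], [S → . g S Y], [S → g . S Y] }  — shift
  I6: { [S → ) . ) S], [S → ) . g] }  — shift
  I7: { [S → g S . Y], [Y → . * ) g], [Y → . * S Y] }  — shift
  I8: { [S → g S Y .] }  — reduce
  I9: { [S → ) ) . S], [S → . ) ) S], [S → . ) g], [S → . g S Y] }  — shift
  I10: { [S → ) g .] }  — reduce
  I11: { [S → ) ) S .] }  — reduce
  I12: { [Y → * S Y .] }  — reduce
  I13: { [S → ) g .], [Y → * ) g .] }  — 2 reduces

I13 contains complete items [S → ) g .], [Y → * ) g .] — reduce-reduce conflict.

Answer: Yes — I13: [S → ) g .] vs [Y → * ) g .]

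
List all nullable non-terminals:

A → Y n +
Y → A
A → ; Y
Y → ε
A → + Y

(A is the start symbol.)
A non-terminal is nullable if it can derive ε (the empty string): either it has an ε-production, or it has a production whose right-hand side consists entirely of nullable non-terminals.

ε-productions: Y → ε
So Y is immediately nullable.
No further non-terminal can be added: every production for the remaining non-terminals contains a terminal or a non-nullable non-terminal.
Nullable = { 'Y' }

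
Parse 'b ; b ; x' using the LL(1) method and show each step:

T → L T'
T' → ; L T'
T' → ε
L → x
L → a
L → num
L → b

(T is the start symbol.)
LL(1) parsing maintains a stack (initially the start symbol over $) and the input. At each step: if the stack top is a terminal, match it against the current input token; if it is a non-terminal N, replace it with the RHS of M[N, lookahead] (the unique production whose predict set contains the lookahead).

Stack is shown with the top on the left.

Stack     Input        Action
-----------------------------
T $       b ; b ; x $  output T → L T'
L T' $    b ; b ; x $  output L → b
b T' $    b ; b ; x $  match 'b'
T' $      ; b ; x $    output T' → ; L T'
; L T' $  ; b ; x $    match ';'
L T' $    b ; x $      output L → b
b T' $    b ; x $      match 'b'
T' $      ; x $        output T' → ; L T'
; L T' $  ; x $        match ';'
L T' $    x $          output L → x
x T' $    x $          match 'x'
T' $      $            output T' → ε
$         $            accept

The string is accepted.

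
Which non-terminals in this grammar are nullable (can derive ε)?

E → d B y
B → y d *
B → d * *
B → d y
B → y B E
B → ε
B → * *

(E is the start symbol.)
{ 'B' }

A non-terminal is nullable if it can derive ε (the empty string): either it has an ε-production, or it has a production whose right-hand side consists entirely of nullable non-terminals.

ε-productions: B → ε
So B is immediately nullable.
No further non-terminal can be added: every production for the remaining non-terminals contains a terminal or a non-nullable non-terminal.
Nullable = { 'B' }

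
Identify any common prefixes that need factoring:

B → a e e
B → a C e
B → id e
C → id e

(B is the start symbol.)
Yes, B has productions with common prefix 'a'

Left-factoring is needed when two productions for the same non-terminal
share a common prefix on the right-hand side.

Productions for B:
  B → a e e
  B → a C e
  B → id e

Found common prefix 'a' in productions for B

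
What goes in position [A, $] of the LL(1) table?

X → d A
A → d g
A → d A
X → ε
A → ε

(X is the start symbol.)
To find M[A, $], we find productions for A where $ is in the predict set (PREDICT(N → α) = (FIRST(α) \ {ε}) ∪ (FOLLOW(N) if α ⇒* ε)).

Relevant sets:
  FOLLOW(A) = { $ }

A → d g: PREDICT = { 'd' }
A → d A: PREDICT = { 'd' }
A → ε: PREDICT = { $ }
  $ is in predict set, so this production goes in M[A, $]

M[A, $] = A → ε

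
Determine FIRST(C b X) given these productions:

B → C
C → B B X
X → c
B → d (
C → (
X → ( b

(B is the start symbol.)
{ '(', 'd' }

FIRST sets of the non-terminals involved (from the grammar, by fixed-point iteration):
  FIRST(C) = { '(', 'd' }

To compute FIRST(C b X), process the symbols left to right:
Symbol C is a non-terminal. Add FIRST(C) \ {ε} = { '(', 'd' }
C is not nullable (ε ∉ FIRST(C)), so stop here.
FIRST(C b X) = { '(', 'd' }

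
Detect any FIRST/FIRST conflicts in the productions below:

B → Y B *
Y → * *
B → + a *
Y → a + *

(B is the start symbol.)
A FIRST/FIRST conflict occurs when two productions N → α and N → β for the same non-terminal have FIRST(α) ∩ FIRST(β) ≠ ∅ (with ε ∈ FIRST of a nullable right-hand side, so two nullable alternatives also conflict).

FIRST sets of the non-terminals at (or reachable through a nullable prefix from) the front of some alternative:
  FIRST(Y) = { '*', 'a' }

Productions for B:
  B → Y B *: FIRST = { '*', 'a' }
  B → + a *: FIRST = { '+' }
Productions for Y:
  Y → * *: FIRST = { '*' }
  Y → a + *: FIRST = { 'a' }

All alternatives of each non-terminal have pairwise disjoint FIRST sets.

Answer: No FIRST/FIRST conflicts.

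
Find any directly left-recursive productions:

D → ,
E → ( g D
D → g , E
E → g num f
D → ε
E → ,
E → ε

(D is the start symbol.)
Direct left recursion occurs when N → N α for some non-terminal N (the right-hand side begins with the left-hand side itself).

D → ,: starts with ','
E → ( g D: starts with '('
D → g , E: starts with g
E → g num f: starts with g
D → ε: starts with ε
E → ,: starts with ','
E → ε: starts with ε

No direct left recursion found.

Answer: No direct left recursion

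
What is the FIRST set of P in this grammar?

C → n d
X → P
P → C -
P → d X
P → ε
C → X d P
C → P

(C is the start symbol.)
To compute FIRST(P), examine every production with P on the left-hand side, reading each right-hand side left to right until a non-nullable symbol is reached.

FIRST sets of the other non-terminals involved (by the same procedure, iterated to a fixed point):
  FIRST(C) = { '-', 'd', 'n', ε }

From P → C -:
  - C is a non-terminal: add FIRST(C) \ {ε} = { '-', 'd', 'n' }
    C is nullable, so continue to the next symbol
  - '-' is a terminal: add '-' and stop
From P → d X:
  - d is a terminal: add 'd' and stop
From P → ε:
  - ε-production, so ε ∈ FIRST(P)

Collecting: FIRST(P) = { '-', 'd', 'n', ε }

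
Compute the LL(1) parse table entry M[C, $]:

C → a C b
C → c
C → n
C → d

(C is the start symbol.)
Empty (error entry)

To find M[C, $], we find productions for C where $ is in the predict set (PREDICT(N → α) = (FIRST(α) \ {ε}) ∪ (FOLLOW(N) if α ⇒* ε)).

C → a C b: PREDICT = { 'a' }
C → c: PREDICT = { 'c' }
C → n: PREDICT = { 'n' }
C → d: PREDICT = { 'd' }

M[C, $] is empty (no production applies)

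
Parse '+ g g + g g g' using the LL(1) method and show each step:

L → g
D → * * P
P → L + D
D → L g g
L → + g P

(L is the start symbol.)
Stack is shown with the top on the left.

Stack    Input            Action
--------------------------------
L $      + g g + g g g $  output L → + g P
+ g P $  + g g + g g g $  match '+'
g P $    g g + g g g $    match 'g'
P $      g + g g g $      output P → L + D
L + D $  g + g g g $      output L → g
g + D $  g + g g g $      match 'g'
+ D $    + g g g $        match '+'
D $      g g g $          output D → L g g
L g g $  g g g $          output L → g
g g g $  g g g $          match 'g'
g g $    g g $            match 'g'
g $      g $              match 'g'
$        $                accept

The string is accepted.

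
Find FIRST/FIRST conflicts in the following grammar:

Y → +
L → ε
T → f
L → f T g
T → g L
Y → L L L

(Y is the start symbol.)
A FIRST/FIRST conflict occurs when two productions N → α and N → β for the same non-terminal have FIRST(α) ∩ FIRST(β) ≠ ∅ (with ε ∈ FIRST of a nullable right-hand side, so two nullable alternatives also conflict).

FIRST sets of the non-terminals at (or reachable through a nullable prefix from) the front of some alternative:
  FIRST(L) = { 'f', ε }

Productions for Y:
  Y → +: FIRST = { '+' }
  Y → L L L: FIRST = { 'f', ε }
Productions for L:
  L → ε: FIRST = { ε }
  L → f T g: FIRST = { 'f' }
Productions for T:
  T → f: FIRST = { 'f' }
  T → g L: FIRST = { 'g' }

All alternatives of each non-terminal have pairwise disjoint FIRST sets.

Answer: No FIRST/FIRST conflicts.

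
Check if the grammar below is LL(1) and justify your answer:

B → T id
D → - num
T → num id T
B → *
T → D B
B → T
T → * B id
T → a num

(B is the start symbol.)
A grammar is LL(1) if for each non-terminal N with multiple productions, the predict sets of those productions are pairwise disjoint, where PREDICT(N → α) = (FIRST(α) \ {ε}) ∪ (FOLLOW(N) if α ⇒* ε).

Relevant sets:
  FIRST(T) = { '*', '-', 'a', 'num' }
  FIRST(D) = { '-' }

For B:
  PREDICT(B → T id) = { '*', '-', 'a', 'num' }
  PREDICT(B → '*') = { '*' }
  PREDICT(B → T) = { '*', '-', 'a', 'num' }
For T:
  PREDICT(T → num id T) = { 'num' }
  PREDICT(T → D B) = { '-' }
  PREDICT(T → '*' B id) = { '*' }
  PREDICT(T → a num) = { 'a' }
D has a single production, so nothing to check there.

Conflict found: Predict set conflict for B: { '*' }
The grammar is NOT LL(1).

Answer: No. Predict set conflict for B: { '*' }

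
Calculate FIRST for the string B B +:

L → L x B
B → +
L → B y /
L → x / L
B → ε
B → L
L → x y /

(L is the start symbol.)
FIRST sets of the non-terminals involved (from the grammar, by fixed-point iteration):
  FIRST(B) = { '+', 'x', 'y', ε }

To compute FIRST(B B +), process the symbols left to right:
Symbol B is a non-terminal. Add FIRST(B) \ {ε} = { '+', 'x', 'y' }
B is nullable (ε ∈ FIRST(B)), continue to the next symbol.
Symbol B is a non-terminal. Add FIRST(B) \ {ε} = { '+', 'x', 'y' }
B is nullable (ε ∈ FIRST(B)), continue to the next symbol.
Symbol + is a terminal. Add '+' and stop.
FIRST(B B +) = { '+', 'x', 'y' }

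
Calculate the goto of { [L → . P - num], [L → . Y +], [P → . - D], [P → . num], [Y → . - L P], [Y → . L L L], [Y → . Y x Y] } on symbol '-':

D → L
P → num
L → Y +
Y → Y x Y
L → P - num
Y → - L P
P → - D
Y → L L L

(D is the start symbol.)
{ [D → . L], [L → . P - num], [L → . Y +], [P → - . D], [P → . - D], [P → . num], [Y → - . L P], [Y → . - L P], [Y → . L L L], [Y → . Y x Y] }

GOTO(I, '-') = CLOSURE({ [A → αX.β] : [A → α.Xβ] ∈ I, X = '-' })

Items with dot before '-', with the dot advanced:
  [P → . - D] → [P → - . D]
  [Y → . - L P] → [Y → - . L P]
Closure of the advanced items:
  [P → - . D] has the dot before D: add [D → . L]
  [Y → - . L P] has the dot before L: add [L → . Y +], [L → . P - num]
  [L → . Y +] has the dot before Y: add [Y → . Y x Y], [Y → . - L P], [Y → . L L L]
  [L → . P - num] has the dot before P: add [P → . num], [P → . - D]

GOTO = { [D → . L], [L → . P - num], [L → . Y +], [P → - . D], [P → . - D], [P → . num], [Y → - . L P], [Y → . - L P], [Y → . L L L], [Y → . Y x Y] }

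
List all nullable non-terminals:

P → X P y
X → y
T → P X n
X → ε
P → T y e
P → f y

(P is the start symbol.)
ε-productions: X → ε
So X is immediately nullable.
No further non-terminal can be added: every production for the remaining non-terminals contains a terminal or a non-nullable non-terminal.
Nullable = { 'X' }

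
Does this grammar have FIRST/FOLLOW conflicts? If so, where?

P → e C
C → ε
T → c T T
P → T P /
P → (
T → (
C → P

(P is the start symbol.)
No FIRST/FOLLOW conflicts.

A FIRST/FOLLOW conflict occurs when a non-terminal N has a nullable alternative N → β (β ⇒* ε) and another alternative N → α with FIRST(α) ∩ FOLLOW(N) ≠ ∅: on such a lookahead the parser cannot decide between expanding α and letting N vanish via β.

Nullable non-terminals: C.
FIRST sets used below: FIRST(P) = { '(', 'c', 'e' }

C: nullable alternative(s) C → ε; FOLLOW(C) = { $, '/' }
  C → ε: FIRST \ {ε} = { } — this is the only nullable alternative, skip
  C → P: FIRST \ {ε} = { '(', 'c', 'e' } — disjoint from FOLLOW(C)

P, T have no nullable alternative, so no FIRST/FOLLOW check is needed there.

No FIRST/FOLLOW conflicts found.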